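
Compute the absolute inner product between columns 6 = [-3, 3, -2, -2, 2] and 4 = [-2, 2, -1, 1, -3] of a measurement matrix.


Inner product: -3*-2 + 3*2 + -2*-1 + -2*1 + 2*-3
Products: [6, 6, 2, -2, -6]
Sum = 6.
|dot| = 6.

6


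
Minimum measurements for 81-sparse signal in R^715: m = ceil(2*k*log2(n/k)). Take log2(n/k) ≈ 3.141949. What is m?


log2(n/k) = log2(715/81) ≈ 3.141949.
2*k*log2(n/k) ≈ 2*81*3.141949 = 508.995738.
m = ceil(508.995738) = 509.

509


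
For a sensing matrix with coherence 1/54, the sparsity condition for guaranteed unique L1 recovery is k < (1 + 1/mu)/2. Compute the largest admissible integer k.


1/mu = 54.
1 + 1/mu = 55.
(1 + 1/mu)/2 = 27.5 is not an integer, so k_max = floor(27.5) = 27.

27


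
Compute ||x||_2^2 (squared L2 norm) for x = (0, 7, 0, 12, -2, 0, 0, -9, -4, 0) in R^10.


Non-zero entries: [(1, 7), (3, 12), (4, -2), (7, -9), (8, -4)]
Squares: [49, 144, 4, 81, 16]
||x||_2^2 = sum = 294.

294


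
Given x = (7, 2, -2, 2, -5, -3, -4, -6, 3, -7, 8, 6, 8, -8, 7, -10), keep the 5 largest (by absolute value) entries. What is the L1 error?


Sorted |x_i| descending: [10, 8, 8, 8, 7, 7, 7, 6, 6, 5, 4, 3, 3, 2, 2, 2]
Keep top 5: [10, 8, 8, 8, 7]
Tail entries: [7, 7, 6, 6, 5, 4, 3, 3, 2, 2, 2]
L1 error = sum of tail = 47.

47


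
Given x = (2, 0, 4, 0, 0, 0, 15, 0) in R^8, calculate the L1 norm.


Non-zero entries: [(0, 2), (2, 4), (6, 15)]
Absolute values: [2, 4, 15]
||x||_1 = sum = 21.

21


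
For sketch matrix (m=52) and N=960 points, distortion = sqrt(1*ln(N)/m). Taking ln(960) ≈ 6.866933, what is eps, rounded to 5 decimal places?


ln(960) ≈ 6.866933.
1*ln(N)/m ≈ 1*6.866933/52 ≈ 0.1320564.
eps = sqrt(0.1320564) ≈ 0.3633957 ≈ 0.36340.

0.36340


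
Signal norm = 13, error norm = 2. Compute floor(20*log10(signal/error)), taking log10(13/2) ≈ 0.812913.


||x||/||e|| = 13/2.
log10(13/2) ≈ 0.812913.
20*log10(||x||/||e||) ≈ 20*0.812913 = 16.25826.
floor(16.25826) = 16.

16


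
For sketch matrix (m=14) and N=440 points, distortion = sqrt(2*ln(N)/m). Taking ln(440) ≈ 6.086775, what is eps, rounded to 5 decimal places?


ln(440) ≈ 6.086775.
2*ln(N)/m ≈ 2*6.086775/14 ≈ 0.86953929.
eps = sqrt(0.86953929) ≈ 0.9324909 ≈ 0.93249.

0.93249


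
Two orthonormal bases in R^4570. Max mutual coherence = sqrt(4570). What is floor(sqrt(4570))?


67^2 = 4489 <= 4570 < 4624 = 68^2, so 67 <= sqrt(4570) < 68.
floor(sqrt(4570)) = 67.

67


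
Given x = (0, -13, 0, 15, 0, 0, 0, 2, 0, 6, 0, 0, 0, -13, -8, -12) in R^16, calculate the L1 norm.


Non-zero entries: [(1, -13), (3, 15), (7, 2), (9, 6), (13, -13), (14, -8), (15, -12)]
Absolute values: [13, 15, 2, 6, 13, 8, 12]
||x||_1 = sum = 69.

69


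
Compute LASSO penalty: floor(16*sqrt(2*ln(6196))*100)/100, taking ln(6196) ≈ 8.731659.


ln(6196) ≈ 8.731659.
2*ln(n) ≈ 17.463318.
sqrt(2*ln(n)) ≈ sqrt(17.463318) ≈ 4.178913.
lambda ≈ 16*4.178913 = 66.862608.
floor(lambda*100)/100 = 66.86.

66.86


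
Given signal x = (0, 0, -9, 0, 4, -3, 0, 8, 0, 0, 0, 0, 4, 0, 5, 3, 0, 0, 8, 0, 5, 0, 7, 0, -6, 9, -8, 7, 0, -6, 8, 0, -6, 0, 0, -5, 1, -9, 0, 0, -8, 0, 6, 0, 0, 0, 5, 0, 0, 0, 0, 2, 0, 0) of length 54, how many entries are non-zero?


Non-zero positions: [2, 4, 5, 7, 12, 14, 15, 18, 20, 22, 24, 25, 26, 27, 29, 30, 32, 35, 36, 37, 40, 42, 46, 51].
Sparsity = 24.

24


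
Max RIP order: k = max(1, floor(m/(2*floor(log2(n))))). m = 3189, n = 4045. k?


floor(log2(4045)) = 11.
2*11 = 22.
m/(2*floor(log2(n))) = 3189/22 ≈ 144.9545.
floor = 144.
k = max(1, 144) = 144.

144


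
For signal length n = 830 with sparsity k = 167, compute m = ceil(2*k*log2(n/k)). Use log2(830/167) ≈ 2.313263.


log2(n/k) = log2(830/167) ≈ 2.313263.
2*k*log2(n/k) ≈ 2*167*2.313263 = 772.629842.
m = ceil(772.629842) = 773.

773


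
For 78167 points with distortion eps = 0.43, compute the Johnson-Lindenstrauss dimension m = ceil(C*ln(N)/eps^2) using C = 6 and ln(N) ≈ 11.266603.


ln(78167) ≈ 11.266603.
eps^2 = 0.43^2 = 0.1849.
C*ln(N)/eps^2 ≈ 6*11.266603/0.1849 ≈ 365.601.
m = ceil(365.601) = 366.

366


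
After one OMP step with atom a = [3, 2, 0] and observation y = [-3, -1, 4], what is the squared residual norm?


a^T a = 13.
a^T y = -11.
coeff = -11/13 = -11/13.
||r||^2 = 217/13.

217/13


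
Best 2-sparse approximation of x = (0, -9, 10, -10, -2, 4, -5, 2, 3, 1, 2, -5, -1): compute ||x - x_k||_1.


Sorted |x_i| descending: [10, 10, 9, 5, 5, 4, 3, 2, 2, 2, 1, 1, 0]
Keep top 2: [10, 10]
Tail entries: [9, 5, 5, 4, 3, 2, 2, 2, 1, 1, 0]
L1 error = sum of tail = 34.

34


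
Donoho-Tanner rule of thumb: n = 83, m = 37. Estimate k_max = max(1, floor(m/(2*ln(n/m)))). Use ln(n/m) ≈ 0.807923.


n/m = 83/37.
ln(n/m) ≈ 0.807923.
2*ln(n/m) ≈ 1.615846.
m/(2*ln(n/m)) ≈ 37/1.615846 ≈ 22.8982.
floor = 22.
k_max = max(1, 22) = 22.

22


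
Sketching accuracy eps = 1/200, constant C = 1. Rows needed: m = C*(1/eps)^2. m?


1/eps = 200.
(1/eps)^2 = 40000.
m = 1*40000 = 40000.

40000


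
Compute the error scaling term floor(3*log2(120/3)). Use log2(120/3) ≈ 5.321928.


log2(n/k) = log2(120/3) ≈ 5.321928.
k*log2(n/k) ≈ 3*5.321928 = 15.965784.
floor(15.965784) = 15.

15


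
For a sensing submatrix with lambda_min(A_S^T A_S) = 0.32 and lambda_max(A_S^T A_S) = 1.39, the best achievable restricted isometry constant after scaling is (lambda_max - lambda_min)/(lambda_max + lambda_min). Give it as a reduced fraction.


lambda_max - lambda_min = 1.39 - 0.32 = 1.07.
lambda_max + lambda_min = 1.39 + 0.32 = 1.71.
delta = 1.07/1.71 = 107/171.

107/171


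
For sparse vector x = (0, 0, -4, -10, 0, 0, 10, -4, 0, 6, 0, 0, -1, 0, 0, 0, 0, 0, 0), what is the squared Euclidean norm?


Non-zero entries: [(2, -4), (3, -10), (6, 10), (7, -4), (9, 6), (12, -1)]
Squares: [16, 100, 100, 16, 36, 1]
||x||_2^2 = sum = 269.

269


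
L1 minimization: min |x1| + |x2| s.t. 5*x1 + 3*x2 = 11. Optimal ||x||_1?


Axis intercepts:
  x1 = 11/5, x2 = 0: L1 = 11/5
  x1 = 0, x2 = 11/3: L1 = 11/3
x* = (11/5, 0)
||x*||_1 = 11/5.

11/5


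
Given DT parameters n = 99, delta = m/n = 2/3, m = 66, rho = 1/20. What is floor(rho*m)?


m = 2/3*99 = 66.
rho = 1/20.
rho*m = 1/20*66 = 3.3.
k = floor(3.3) = 3.

3


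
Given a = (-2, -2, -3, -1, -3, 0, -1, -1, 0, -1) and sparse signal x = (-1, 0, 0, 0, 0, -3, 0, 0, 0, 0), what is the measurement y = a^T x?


Non-zero terms: ['-2*-1', '0*-3']
Products: [2, 0]
y = sum = 2.

2


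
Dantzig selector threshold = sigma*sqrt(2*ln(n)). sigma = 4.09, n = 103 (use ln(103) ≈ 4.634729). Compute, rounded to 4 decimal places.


ln(103) ≈ 4.634729.
2*ln(n) ≈ 9.269458.
sqrt(2*ln(n)) ≈ sqrt(9.269458) ≈ 3.044578.
threshold ≈ 4.09*3.044578 = 12.45232402 ≈ 12.4523.

12.4523


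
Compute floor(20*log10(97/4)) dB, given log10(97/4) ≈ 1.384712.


||x||/||e|| = 97/4.
log10(97/4) ≈ 1.384712.
20*log10(||x||/||e||) ≈ 20*1.384712 = 27.69424.
floor(27.69424) = 27.

27


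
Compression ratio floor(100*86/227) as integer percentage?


100*m/n = 100*86/227 ≈ 37.8855.
floor = 37.

37


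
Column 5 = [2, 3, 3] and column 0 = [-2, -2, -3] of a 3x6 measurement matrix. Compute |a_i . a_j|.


Inner product: 2*-2 + 3*-2 + 3*-3
Products: [-4, -6, -9]
Sum = -19.
|dot| = 19.

19


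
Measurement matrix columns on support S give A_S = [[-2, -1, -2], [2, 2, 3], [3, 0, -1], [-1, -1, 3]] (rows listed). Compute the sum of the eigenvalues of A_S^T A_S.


Sum of eigenvalues of A_S^T A_S = trace(A_S^T A_S) = sum of squared column norms of A_S.
A_S^T A_S diagonal: [18, 6, 23].
trace = 18 + 6 + 23 = 47.

47


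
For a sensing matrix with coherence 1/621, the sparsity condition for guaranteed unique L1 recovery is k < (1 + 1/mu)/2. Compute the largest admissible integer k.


1/mu = 621.
1 + 1/mu = 622.
(1 + 1/mu)/2 = 311 is an integer and the inequality is strict, so k_max = 311 - 1 = 310.

310


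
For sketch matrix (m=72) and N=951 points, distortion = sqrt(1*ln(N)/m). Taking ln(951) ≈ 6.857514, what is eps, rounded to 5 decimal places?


ln(951) ≈ 6.857514.
1*ln(N)/m ≈ 1*6.857514/72 ≈ 0.09524325.
eps = sqrt(0.09524325) ≈ 0.3086151 ≈ 0.30862.

0.30862


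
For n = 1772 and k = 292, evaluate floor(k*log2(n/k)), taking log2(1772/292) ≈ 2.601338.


log2(n/k) = log2(1772/292) ≈ 2.601338.
k*log2(n/k) ≈ 292*2.601338 = 759.590696.
floor(759.590696) = 759.

759


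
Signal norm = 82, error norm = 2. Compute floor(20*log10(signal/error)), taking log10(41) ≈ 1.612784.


||x||/||e|| = 82/2 = 41.
log10(41) ≈ 1.612784.
20*log10(||x||/||e||) ≈ 20*1.612784 = 32.25568.
floor(32.25568) = 32.

32


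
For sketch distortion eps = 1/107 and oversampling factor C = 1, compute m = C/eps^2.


1/eps = 107.
(1/eps)^2 = 11449.
m = 1*11449 = 11449.

11449


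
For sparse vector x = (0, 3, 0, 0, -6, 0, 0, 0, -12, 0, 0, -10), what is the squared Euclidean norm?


Non-zero entries: [(1, 3), (4, -6), (8, -12), (11, -10)]
Squares: [9, 36, 144, 100]
||x||_2^2 = sum = 289.

289


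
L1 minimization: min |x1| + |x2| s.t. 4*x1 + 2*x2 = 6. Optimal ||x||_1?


Axis intercepts:
  x1 = 3/2, x2 = 0: L1 = 3/2
  x1 = 0, x2 = 3: L1 = 3
x* = (3/2, 0)
||x*||_1 = 3/2.

3/2


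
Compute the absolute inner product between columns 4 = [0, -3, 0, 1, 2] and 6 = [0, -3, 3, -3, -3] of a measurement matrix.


Inner product: 0*0 + -3*-3 + 0*3 + 1*-3 + 2*-3
Products: [0, 9, 0, -3, -6]
Sum = 0.
|dot| = 0.

0


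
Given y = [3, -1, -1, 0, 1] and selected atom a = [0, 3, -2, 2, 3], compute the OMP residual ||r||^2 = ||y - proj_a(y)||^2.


a^T a = 26.
a^T y = 2.
coeff = 2/26 = 1/13.
||r||^2 = 154/13.

154/13


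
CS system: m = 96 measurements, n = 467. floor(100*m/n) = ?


100*m/n = 100*96/467 ≈ 20.5567.
floor = 20.

20


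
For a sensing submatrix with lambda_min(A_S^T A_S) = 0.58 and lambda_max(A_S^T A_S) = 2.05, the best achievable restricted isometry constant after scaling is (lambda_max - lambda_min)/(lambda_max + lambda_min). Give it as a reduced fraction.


lambda_max - lambda_min = 2.05 - 0.58 = 1.47.
lambda_max + lambda_min = 2.05 + 0.58 = 2.63.
delta = 1.47/2.63 = 147/263.

147/263


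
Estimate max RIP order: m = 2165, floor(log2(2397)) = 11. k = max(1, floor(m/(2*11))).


floor(log2(2397)) = 11.
2*11 = 22.
m/(2*floor(log2(n))) = 2165/22 ≈ 98.4091.
floor = 98.
k = max(1, 98) = 98.

98


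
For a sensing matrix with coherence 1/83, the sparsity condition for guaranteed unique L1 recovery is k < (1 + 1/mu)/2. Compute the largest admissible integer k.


1/mu = 83.
1 + 1/mu = 84.
(1 + 1/mu)/2 = 42 is an integer and the inequality is strict, so k_max = 42 - 1 = 41.

41


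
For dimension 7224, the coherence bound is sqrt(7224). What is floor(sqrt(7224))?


84^2 = 7056 <= 7224 < 7225 = 85^2, so 84 <= sqrt(7224) < 85.
floor(sqrt(7224)) = 84.

84


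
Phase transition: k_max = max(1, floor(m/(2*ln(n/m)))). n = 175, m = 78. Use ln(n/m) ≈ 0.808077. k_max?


n/m = 175/78.
ln(n/m) ≈ 0.808077.
2*ln(n/m) ≈ 1.616154.
m/(2*ln(n/m)) ≈ 78/1.616154 ≈ 48.2627.
floor = 48.
k_max = max(1, 48) = 48.

48


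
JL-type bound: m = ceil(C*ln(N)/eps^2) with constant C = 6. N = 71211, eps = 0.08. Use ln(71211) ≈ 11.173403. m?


ln(71211) ≈ 11.173403.
eps^2 = 0.08^2 = 0.0064.
C*ln(N)/eps^2 ≈ 6*11.173403/0.0064 ≈ 10475.0653.
m = ceil(10475.0653) = 10476.

10476


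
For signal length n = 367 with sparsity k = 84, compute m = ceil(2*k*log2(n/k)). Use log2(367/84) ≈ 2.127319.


log2(n/k) = log2(367/84) ≈ 2.127319.
2*k*log2(n/k) ≈ 2*84*2.127319 = 357.389592.
m = ceil(357.389592) = 358.

358


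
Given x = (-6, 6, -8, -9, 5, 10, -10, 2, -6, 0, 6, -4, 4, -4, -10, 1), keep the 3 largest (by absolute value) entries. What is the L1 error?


Sorted |x_i| descending: [10, 10, 10, 9, 8, 6, 6, 6, 6, 5, 4, 4, 4, 2, 1, 0]
Keep top 3: [10, 10, 10]
Tail entries: [9, 8, 6, 6, 6, 6, 5, 4, 4, 4, 2, 1, 0]
L1 error = sum of tail = 61.

61


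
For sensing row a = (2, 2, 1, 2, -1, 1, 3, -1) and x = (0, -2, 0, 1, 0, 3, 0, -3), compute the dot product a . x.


Non-zero terms: ['2*-2', '2*1', '1*3', '-1*-3']
Products: [-4, 2, 3, 3]
y = sum = 4.

4


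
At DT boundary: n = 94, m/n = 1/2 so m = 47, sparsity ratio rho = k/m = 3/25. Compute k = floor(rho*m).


m = 1/2*94 = 47.
rho = 3/25.
rho*m = 3/25*47 = 5.64.
k = floor(5.64) = 5.

5


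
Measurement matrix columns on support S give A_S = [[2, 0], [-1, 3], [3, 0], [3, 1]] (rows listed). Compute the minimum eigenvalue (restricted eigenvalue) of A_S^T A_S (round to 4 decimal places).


A_S^T A_S = [[23, 0], [0, 10]].
trace = 33.
det = 230.
disc = trace^2 - 4*det = 1089 - 4*230 = 169.
sqrt(169) = 13.
lam_min = (33 - 13)/2 = 10 = 10.0000.

10.0000


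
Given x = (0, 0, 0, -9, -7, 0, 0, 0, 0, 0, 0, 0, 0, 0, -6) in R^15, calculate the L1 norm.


Non-zero entries: [(3, -9), (4, -7), (14, -6)]
Absolute values: [9, 7, 6]
||x||_1 = sum = 22.

22


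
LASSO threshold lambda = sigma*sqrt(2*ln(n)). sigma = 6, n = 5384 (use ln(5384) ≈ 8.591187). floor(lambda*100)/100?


ln(5384) ≈ 8.591187.
2*ln(n) ≈ 17.182374.
sqrt(2*ln(n)) ≈ sqrt(17.182374) ≈ 4.145163.
lambda ≈ 6*4.145163 = 24.870978.
floor(lambda*100)/100 = 24.87.

24.87


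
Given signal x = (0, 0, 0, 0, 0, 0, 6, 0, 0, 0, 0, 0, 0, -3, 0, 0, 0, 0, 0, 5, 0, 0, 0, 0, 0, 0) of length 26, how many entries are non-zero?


Non-zero positions: [6, 13, 19].
Sparsity = 3.

3


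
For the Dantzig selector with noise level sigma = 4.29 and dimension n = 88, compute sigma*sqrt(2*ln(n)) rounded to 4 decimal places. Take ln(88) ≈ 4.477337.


ln(88) ≈ 4.477337.
2*ln(n) ≈ 8.954674.
sqrt(2*ln(n)) ≈ sqrt(8.954674) ≈ 2.992436.
threshold ≈ 4.29*2.992436 = 12.83755044 ≈ 12.8376.

12.8376


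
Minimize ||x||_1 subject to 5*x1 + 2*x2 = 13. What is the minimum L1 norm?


Axis intercepts:
  x1 = 13/5, x2 = 0: L1 = 13/5
  x1 = 0, x2 = 13/2: L1 = 13/2
x* = (13/5, 0)
||x*||_1 = 13/5.

13/5


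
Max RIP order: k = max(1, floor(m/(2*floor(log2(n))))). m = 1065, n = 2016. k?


floor(log2(2016)) = 10.
2*10 = 20.
m/(2*floor(log2(n))) = 1065/20 ≈ 53.25.
floor = 53.
k = max(1, 53) = 53.

53


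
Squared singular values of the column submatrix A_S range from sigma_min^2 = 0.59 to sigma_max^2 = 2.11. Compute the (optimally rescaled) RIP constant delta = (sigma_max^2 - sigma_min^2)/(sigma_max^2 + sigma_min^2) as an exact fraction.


lambda_max - lambda_min = 2.11 - 0.59 = 1.52.
lambda_max + lambda_min = 2.11 + 0.59 = 2.70.
delta = 1.52/2.70 = 152/270 = 76/135.

76/135


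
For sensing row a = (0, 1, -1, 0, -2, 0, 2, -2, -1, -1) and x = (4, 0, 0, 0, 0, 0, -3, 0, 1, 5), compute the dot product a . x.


Non-zero terms: ['0*4', '2*-3', '-1*1', '-1*5']
Products: [0, -6, -1, -5]
y = sum = -12.

-12


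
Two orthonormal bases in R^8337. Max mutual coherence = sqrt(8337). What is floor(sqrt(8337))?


91^2 = 8281 <= 8337 < 8464 = 92^2, so 91 <= sqrt(8337) < 92.
floor(sqrt(8337)) = 91.

91


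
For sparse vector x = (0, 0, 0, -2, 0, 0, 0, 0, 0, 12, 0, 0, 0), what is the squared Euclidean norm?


Non-zero entries: [(3, -2), (9, 12)]
Squares: [4, 144]
||x||_2^2 = sum = 148.

148


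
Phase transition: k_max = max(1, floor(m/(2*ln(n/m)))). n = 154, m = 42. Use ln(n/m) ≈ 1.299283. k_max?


n/m = 154/42 = 11/3.
ln(n/m) ≈ 1.299283.
2*ln(n/m) ≈ 2.598566.
m/(2*ln(n/m)) ≈ 42/2.598566 ≈ 16.1628.
floor = 16.
k_max = max(1, 16) = 16.

16


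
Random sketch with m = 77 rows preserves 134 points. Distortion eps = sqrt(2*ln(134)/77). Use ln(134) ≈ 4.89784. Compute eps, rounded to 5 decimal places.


ln(134) ≈ 4.89784.
2*ln(N)/m ≈ 2*4.89784/77 ≈ 0.12721662.
eps = sqrt(0.12721662) ≈ 0.3566744 ≈ 0.35667.

0.35667


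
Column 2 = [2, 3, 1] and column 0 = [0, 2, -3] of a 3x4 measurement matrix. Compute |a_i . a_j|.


Inner product: 2*0 + 3*2 + 1*-3
Products: [0, 6, -3]
Sum = 3.
|dot| = 3.

3


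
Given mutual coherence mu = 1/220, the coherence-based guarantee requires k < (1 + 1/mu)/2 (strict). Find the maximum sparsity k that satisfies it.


1/mu = 220.
1 + 1/mu = 221.
(1 + 1/mu)/2 = 110.5 is not an integer, so k_max = floor(110.5) = 110.

110


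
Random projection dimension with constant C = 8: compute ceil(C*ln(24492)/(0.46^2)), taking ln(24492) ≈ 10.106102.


ln(24492) ≈ 10.106102.
eps^2 = 0.46^2 = 0.2116.
C*ln(N)/eps^2 ≈ 8*10.106102/0.2116 ≈ 382.0833.
m = ceil(382.0833) = 383.

383


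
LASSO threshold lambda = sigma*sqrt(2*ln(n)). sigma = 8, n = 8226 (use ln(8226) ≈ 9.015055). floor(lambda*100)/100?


ln(8226) ≈ 9.015055.
2*ln(n) ≈ 18.03011.
sqrt(2*ln(n)) ≈ sqrt(18.03011) ≈ 4.246188.
lambda ≈ 8*4.246188 = 33.969504.
floor(lambda*100)/100 = 33.96.

33.96


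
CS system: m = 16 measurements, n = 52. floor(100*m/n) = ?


100*m/n = 100*16/52 ≈ 30.7692.
floor = 30.

30


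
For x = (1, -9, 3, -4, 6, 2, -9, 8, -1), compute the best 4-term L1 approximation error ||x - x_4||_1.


Sorted |x_i| descending: [9, 9, 8, 6, 4, 3, 2, 1, 1]
Keep top 4: [9, 9, 8, 6]
Tail entries: [4, 3, 2, 1, 1]
L1 error = sum of tail = 11.

11


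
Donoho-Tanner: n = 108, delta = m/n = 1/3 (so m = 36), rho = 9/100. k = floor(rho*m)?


m = 1/3*108 = 36.
rho = 9/100.
rho*m = 9/100*36 = 3.24.
k = floor(3.24) = 3.

3


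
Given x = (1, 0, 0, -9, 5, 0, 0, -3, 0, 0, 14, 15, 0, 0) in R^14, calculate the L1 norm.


Non-zero entries: [(0, 1), (3, -9), (4, 5), (7, -3), (10, 14), (11, 15)]
Absolute values: [1, 9, 5, 3, 14, 15]
||x||_1 = sum = 47.

47


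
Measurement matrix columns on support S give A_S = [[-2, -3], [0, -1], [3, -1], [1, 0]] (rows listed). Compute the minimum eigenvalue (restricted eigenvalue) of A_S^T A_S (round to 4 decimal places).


A_S^T A_S = [[14, 3], [3, 11]].
trace = 25.
det = 145.
disc = trace^2 - 4*det = 625 - 4*145 = 45.
sqrt(45) ≈ 6.708204.
lam_min = (25 - sqrt(45))/2 ≈ (25 - 6.708204)/2 = 9.145898 ≈ 9.1459.

9.1459


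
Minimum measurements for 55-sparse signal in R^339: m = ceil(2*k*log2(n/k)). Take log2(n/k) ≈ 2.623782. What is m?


log2(n/k) = log2(339/55) ≈ 2.623782.
2*k*log2(n/k) ≈ 2*55*2.623782 = 288.61602.
m = ceil(288.61602) = 289.

289


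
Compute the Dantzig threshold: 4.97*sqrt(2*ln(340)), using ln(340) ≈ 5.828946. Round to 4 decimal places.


ln(340) ≈ 5.828946.
2*ln(n) ≈ 11.657892.
sqrt(2*ln(n)) ≈ sqrt(11.657892) ≈ 3.414366.
threshold ≈ 4.97*3.414366 = 16.96939902 ≈ 16.9694.

16.9694


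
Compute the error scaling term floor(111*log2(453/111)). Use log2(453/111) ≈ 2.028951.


log2(n/k) = log2(453/111) ≈ 2.028951.
k*log2(n/k) ≈ 111*2.028951 = 225.213561.
floor(225.213561) = 225.

225


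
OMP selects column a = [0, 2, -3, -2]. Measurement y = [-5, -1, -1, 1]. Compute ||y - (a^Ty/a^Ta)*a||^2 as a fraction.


a^T a = 17.
a^T y = -1.
coeff = -1/17 = -1/17.
||r||^2 = 475/17.

475/17


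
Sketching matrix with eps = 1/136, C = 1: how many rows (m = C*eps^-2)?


1/eps = 136.
(1/eps)^2 = 18496.
m = 1*18496 = 18496.

18496


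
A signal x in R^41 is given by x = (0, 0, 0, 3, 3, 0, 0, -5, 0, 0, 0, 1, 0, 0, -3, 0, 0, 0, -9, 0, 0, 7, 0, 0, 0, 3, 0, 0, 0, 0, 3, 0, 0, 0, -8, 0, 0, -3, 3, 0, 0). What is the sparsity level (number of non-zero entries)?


Non-zero positions: [3, 4, 7, 11, 14, 18, 21, 25, 30, 34, 37, 38].
Sparsity = 12.

12


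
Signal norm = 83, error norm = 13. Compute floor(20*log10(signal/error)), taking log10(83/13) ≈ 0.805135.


||x||/||e|| = 83/13.
log10(83/13) ≈ 0.805135.
20*log10(||x||/||e||) ≈ 20*0.805135 = 16.1027.
floor(16.1027) = 16.

16


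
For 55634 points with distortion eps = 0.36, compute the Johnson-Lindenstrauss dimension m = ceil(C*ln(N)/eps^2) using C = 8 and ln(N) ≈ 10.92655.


ln(55634) ≈ 10.92655.
eps^2 = 0.36^2 = 0.1296.
C*ln(N)/eps^2 ≈ 8*10.92655/0.1296 ≈ 674.4784.
m = ceil(674.4784) = 675.

675


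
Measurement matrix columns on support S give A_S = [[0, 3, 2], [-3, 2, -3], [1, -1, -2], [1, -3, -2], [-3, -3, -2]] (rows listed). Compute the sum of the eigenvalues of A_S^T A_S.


Sum of eigenvalues of A_S^T A_S = trace(A_S^T A_S) = sum of squared column norms of A_S.
A_S^T A_S diagonal: [20, 32, 25].
trace = 20 + 32 + 25 = 77.

77


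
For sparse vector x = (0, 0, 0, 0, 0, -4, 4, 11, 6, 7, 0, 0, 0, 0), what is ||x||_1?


Non-zero entries: [(5, -4), (6, 4), (7, 11), (8, 6), (9, 7)]
Absolute values: [4, 4, 11, 6, 7]
||x||_1 = sum = 32.

32


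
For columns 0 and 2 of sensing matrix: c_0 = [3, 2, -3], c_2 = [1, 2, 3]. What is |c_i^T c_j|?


Inner product: 3*1 + 2*2 + -3*3
Products: [3, 4, -9]
Sum = -2.
|dot| = 2.

2


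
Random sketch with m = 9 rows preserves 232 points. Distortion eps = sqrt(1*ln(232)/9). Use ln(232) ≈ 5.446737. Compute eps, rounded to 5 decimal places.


ln(232) ≈ 5.446737.
1*ln(N)/m ≈ 1*5.446737/9 ≈ 0.605193.
eps = sqrt(0.605193) ≈ 0.7779415 ≈ 0.77794.

0.77794


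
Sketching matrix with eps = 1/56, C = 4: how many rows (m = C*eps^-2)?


1/eps = 56.
(1/eps)^2 = 3136.
m = 4*3136 = 12544.

12544


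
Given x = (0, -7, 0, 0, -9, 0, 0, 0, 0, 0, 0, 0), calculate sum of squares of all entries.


Non-zero entries: [(1, -7), (4, -9)]
Squares: [49, 81]
||x||_2^2 = sum = 130.

130


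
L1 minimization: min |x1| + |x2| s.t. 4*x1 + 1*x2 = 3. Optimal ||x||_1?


Axis intercepts:
  x1 = 3/4, x2 = 0: L1 = 3/4
  x1 = 0, x2 = 3: L1 = 3
x* = (3/4, 0)
||x*||_1 = 3/4.

3/4


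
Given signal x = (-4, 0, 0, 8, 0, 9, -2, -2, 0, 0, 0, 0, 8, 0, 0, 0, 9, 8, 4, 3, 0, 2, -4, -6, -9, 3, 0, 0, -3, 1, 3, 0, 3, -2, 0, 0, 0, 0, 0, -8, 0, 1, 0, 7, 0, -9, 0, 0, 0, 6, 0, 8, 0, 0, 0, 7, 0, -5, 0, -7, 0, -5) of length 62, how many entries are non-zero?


Non-zero positions: [0, 3, 5, 6, 7, 12, 16, 17, 18, 19, 21, 22, 23, 24, 25, 28, 29, 30, 32, 33, 39, 41, 43, 45, 49, 51, 55, 57, 59, 61].
Sparsity = 30.

30


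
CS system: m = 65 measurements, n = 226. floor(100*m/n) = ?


100*m/n = 100*65/226 ≈ 28.7611.
floor = 28.

28


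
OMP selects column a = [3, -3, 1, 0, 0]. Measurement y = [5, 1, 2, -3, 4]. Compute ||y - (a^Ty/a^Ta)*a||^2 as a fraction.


a^T a = 19.
a^T y = 14.
coeff = 14/19 = 14/19.
||r||^2 = 849/19.

849/19


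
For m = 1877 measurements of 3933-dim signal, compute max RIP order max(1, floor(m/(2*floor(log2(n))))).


floor(log2(3933)) = 11.
2*11 = 22.
m/(2*floor(log2(n))) = 1877/22 ≈ 85.3182.
floor = 85.
k = max(1, 85) = 85.

85


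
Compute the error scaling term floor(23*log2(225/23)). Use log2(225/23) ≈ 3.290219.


log2(n/k) = log2(225/23) ≈ 3.290219.
k*log2(n/k) ≈ 23*3.290219 = 75.675037.
floor(75.675037) = 75.

75


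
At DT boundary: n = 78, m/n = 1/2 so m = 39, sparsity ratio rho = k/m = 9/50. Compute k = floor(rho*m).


m = 1/2*78 = 39.
rho = 9/50.
rho*m = 9/50*39 = 7.02.
k = floor(7.02) = 7.

7


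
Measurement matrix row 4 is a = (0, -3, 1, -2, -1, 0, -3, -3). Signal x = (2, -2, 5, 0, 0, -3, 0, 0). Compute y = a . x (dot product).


Non-zero terms: ['0*2', '-3*-2', '1*5', '0*-3']
Products: [0, 6, 5, 0]
y = sum = 11.

11


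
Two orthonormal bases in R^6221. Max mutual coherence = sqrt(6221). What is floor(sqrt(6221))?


78^2 = 6084 <= 6221 < 6241 = 79^2, so 78 <= sqrt(6221) < 79.
floor(sqrt(6221)) = 78.

78


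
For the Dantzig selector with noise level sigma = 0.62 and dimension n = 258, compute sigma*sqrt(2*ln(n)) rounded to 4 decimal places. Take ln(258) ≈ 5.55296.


ln(258) ≈ 5.55296.
2*ln(n) ≈ 11.10592.
sqrt(2*ln(n)) ≈ sqrt(11.10592) ≈ 3.332555.
threshold ≈ 0.62*3.332555 = 2.0661841 ≈ 2.0662.

2.0662


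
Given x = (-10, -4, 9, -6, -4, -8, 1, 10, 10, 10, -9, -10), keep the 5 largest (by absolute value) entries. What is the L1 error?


Sorted |x_i| descending: [10, 10, 10, 10, 10, 9, 9, 8, 6, 4, 4, 1]
Keep top 5: [10, 10, 10, 10, 10]
Tail entries: [9, 9, 8, 6, 4, 4, 1]
L1 error = sum of tail = 41.

41


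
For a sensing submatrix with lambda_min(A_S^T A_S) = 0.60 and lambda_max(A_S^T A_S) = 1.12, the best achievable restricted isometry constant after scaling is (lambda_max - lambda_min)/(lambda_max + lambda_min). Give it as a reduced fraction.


lambda_max - lambda_min = 1.12 - 0.60 = 0.52.
lambda_max + lambda_min = 1.12 + 0.60 = 1.72.
delta = 0.52/1.72 = 52/172 = 13/43.

13/43


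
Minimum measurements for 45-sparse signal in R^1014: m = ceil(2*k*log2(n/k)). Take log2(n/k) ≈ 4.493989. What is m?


log2(n/k) = log2(1014/45) ≈ 4.493989.
2*k*log2(n/k) ≈ 2*45*4.493989 = 404.45901.
m = ceil(404.45901) = 405.

405


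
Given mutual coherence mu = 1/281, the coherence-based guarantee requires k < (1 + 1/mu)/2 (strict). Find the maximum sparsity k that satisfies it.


1/mu = 281.
1 + 1/mu = 282.
(1 + 1/mu)/2 = 141 is an integer and the inequality is strict, so k_max = 141 - 1 = 140.

140


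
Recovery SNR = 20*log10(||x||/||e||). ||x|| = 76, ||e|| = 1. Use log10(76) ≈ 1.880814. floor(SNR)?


||x||/||e|| = 76/1 = 76.
log10(76) ≈ 1.880814.
20*log10(||x||/||e||) ≈ 20*1.880814 = 37.61628.
floor(37.61628) = 37.

37


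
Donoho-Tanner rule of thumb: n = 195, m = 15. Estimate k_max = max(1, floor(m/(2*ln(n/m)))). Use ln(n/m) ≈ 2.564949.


n/m = 195/15 = 13.
ln(n/m) ≈ 2.564949.
2*ln(n/m) ≈ 5.129898.
m/(2*ln(n/m)) ≈ 15/5.129898 ≈ 2.924.
floor = 2.
k_max = max(1, 2) = 2.

2


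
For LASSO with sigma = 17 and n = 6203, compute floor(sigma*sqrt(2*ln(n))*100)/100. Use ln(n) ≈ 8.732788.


ln(6203) ≈ 8.732788.
2*ln(n) ≈ 17.465576.
sqrt(2*ln(n)) ≈ sqrt(17.465576) ≈ 4.179184.
lambda ≈ 17*4.179184 = 71.046128.
floor(lambda*100)/100 = 71.04.

71.04


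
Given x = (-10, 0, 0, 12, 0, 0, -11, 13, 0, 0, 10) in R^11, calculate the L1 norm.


Non-zero entries: [(0, -10), (3, 12), (6, -11), (7, 13), (10, 10)]
Absolute values: [10, 12, 11, 13, 10]
||x||_1 = sum = 56.

56


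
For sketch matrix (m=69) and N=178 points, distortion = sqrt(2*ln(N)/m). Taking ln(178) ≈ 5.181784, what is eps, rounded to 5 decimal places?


ln(178) ≈ 5.181784.
2*ln(N)/m ≈ 2*5.181784/69 ≈ 0.15019664.
eps = sqrt(0.15019664) ≈ 0.3875521 ≈ 0.38755.

0.38755


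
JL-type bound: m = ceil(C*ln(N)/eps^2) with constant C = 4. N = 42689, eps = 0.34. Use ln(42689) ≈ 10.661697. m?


ln(42689) ≈ 10.661697.
eps^2 = 0.34^2 = 0.1156.
C*ln(N)/eps^2 ≈ 4*10.661697/0.1156 ≈ 368.9169.
m = ceil(368.9169) = 369.

369


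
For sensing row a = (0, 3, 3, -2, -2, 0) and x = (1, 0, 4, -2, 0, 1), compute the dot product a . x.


Non-zero terms: ['0*1', '3*4', '-2*-2', '0*1']
Products: [0, 12, 4, 0]
y = sum = 16.

16


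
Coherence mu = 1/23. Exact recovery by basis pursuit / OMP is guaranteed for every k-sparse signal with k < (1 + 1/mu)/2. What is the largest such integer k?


1/mu = 23.
1 + 1/mu = 24.
(1 + 1/mu)/2 = 12 is an integer and the inequality is strict, so k_max = 12 - 1 = 11.

11


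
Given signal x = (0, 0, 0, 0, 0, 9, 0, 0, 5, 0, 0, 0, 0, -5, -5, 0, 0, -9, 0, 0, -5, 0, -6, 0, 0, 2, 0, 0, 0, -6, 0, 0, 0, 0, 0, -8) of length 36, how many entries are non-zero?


Non-zero positions: [5, 8, 13, 14, 17, 20, 22, 25, 29, 35].
Sparsity = 10.

10


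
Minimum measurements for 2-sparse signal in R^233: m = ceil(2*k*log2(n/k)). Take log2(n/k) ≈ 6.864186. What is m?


log2(n/k) = log2(233/2) ≈ 6.864186.
2*k*log2(n/k) ≈ 2*2*6.864186 = 27.456744.
m = ceil(27.456744) = 28.

28


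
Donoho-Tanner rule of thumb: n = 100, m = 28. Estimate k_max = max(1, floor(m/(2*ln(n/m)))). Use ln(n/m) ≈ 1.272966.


n/m = 100/28 = 25/7.
ln(n/m) ≈ 1.272966.
2*ln(n/m) ≈ 2.545932.
m/(2*ln(n/m)) ≈ 28/2.545932 ≈ 10.9979.
floor = 10.
k_max = max(1, 10) = 10.

10


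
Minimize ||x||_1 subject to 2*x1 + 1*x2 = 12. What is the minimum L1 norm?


Axis intercepts:
  x1 = 6, x2 = 0: L1 = 6
  x1 = 0, x2 = 12: L1 = 12
x* = (6, 0)
||x*||_1 = 6.

6


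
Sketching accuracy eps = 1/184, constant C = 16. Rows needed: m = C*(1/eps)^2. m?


1/eps = 184.
(1/eps)^2 = 33856.
m = 16*33856 = 541696.

541696


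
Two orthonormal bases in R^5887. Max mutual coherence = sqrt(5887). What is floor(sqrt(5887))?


76^2 = 5776 <= 5887 < 5929 = 77^2, so 76 <= sqrt(5887) < 77.
floor(sqrt(5887)) = 76.

76


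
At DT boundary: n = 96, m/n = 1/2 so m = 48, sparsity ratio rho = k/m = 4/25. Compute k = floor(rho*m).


m = 1/2*96 = 48.
rho = 4/25.
rho*m = 4/25*48 = 7.68.
k = floor(7.68) = 7.

7


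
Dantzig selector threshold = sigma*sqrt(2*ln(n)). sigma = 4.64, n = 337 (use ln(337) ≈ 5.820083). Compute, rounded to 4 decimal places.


ln(337) ≈ 5.820083.
2*ln(n) ≈ 11.640166.
sqrt(2*ln(n)) ≈ sqrt(11.640166) ≈ 3.411769.
threshold ≈ 4.64*3.411769 = 15.83060816 ≈ 15.8306.

15.8306


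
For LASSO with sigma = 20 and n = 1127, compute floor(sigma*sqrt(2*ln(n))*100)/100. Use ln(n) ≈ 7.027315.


ln(1127) ≈ 7.027315.
2*ln(n) ≈ 14.05463.
sqrt(2*ln(n)) ≈ sqrt(14.05463) ≈ 3.748951.
lambda ≈ 20*3.748951 = 74.97902.
floor(lambda*100)/100 = 74.97.

74.97


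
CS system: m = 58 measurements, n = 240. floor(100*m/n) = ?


100*m/n = 100*58/240 ≈ 24.1667.
floor = 24.

24


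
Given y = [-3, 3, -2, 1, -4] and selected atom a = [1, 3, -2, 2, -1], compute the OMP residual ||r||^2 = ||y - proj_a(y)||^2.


a^T a = 19.
a^T y = 16.
coeff = 16/19 = 16/19.
||r||^2 = 485/19.

485/19


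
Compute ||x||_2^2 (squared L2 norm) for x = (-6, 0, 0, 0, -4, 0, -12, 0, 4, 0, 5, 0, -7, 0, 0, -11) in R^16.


Non-zero entries: [(0, -6), (4, -4), (6, -12), (8, 4), (10, 5), (12, -7), (15, -11)]
Squares: [36, 16, 144, 16, 25, 49, 121]
||x||_2^2 = sum = 407.

407


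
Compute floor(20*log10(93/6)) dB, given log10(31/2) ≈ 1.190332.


||x||/||e|| = 93/6 = 31/2.
log10(31/2) ≈ 1.190332.
20*log10(||x||/||e||) ≈ 20*1.190332 = 23.80664.
floor(23.80664) = 23.

23


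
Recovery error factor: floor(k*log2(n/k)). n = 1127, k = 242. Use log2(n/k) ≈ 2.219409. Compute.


log2(n/k) = log2(1127/242) ≈ 2.219409.
k*log2(n/k) ≈ 242*2.219409 = 537.096978.
floor(537.096978) = 537.

537


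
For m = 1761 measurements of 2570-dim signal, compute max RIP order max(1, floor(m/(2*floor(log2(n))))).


floor(log2(2570)) = 11.
2*11 = 22.
m/(2*floor(log2(n))) = 1761/22 ≈ 80.0455.
floor = 80.
k = max(1, 80) = 80.

80


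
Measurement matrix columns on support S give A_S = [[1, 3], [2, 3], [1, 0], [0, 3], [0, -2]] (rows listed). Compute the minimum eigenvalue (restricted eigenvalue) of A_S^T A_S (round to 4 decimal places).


A_S^T A_S = [[6, 9], [9, 31]].
trace = 37.
det = 105.
disc = trace^2 - 4*det = 1369 - 4*105 = 949.
sqrt(949) ≈ 30.805844.
lam_min = (37 - sqrt(949))/2 ≈ (37 - 30.805844)/2 = 3.097078 ≈ 3.0971.

3.0971


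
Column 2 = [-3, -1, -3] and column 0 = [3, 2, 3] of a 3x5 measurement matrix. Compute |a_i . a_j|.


Inner product: -3*3 + -1*2 + -3*3
Products: [-9, -2, -9]
Sum = -20.
|dot| = 20.

20


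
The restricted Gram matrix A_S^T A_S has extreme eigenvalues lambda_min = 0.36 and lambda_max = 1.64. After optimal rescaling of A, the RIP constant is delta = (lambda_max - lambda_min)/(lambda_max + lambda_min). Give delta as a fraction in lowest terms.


lambda_max - lambda_min = 1.64 - 0.36 = 1.28.
lambda_max + lambda_min = 1.64 + 0.36 = 2.00.
delta = 1.28/2.00 = 128/200 = 16/25.

16/25


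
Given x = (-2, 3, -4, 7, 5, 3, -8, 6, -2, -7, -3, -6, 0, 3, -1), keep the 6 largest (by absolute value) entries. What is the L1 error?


Sorted |x_i| descending: [8, 7, 7, 6, 6, 5, 4, 3, 3, 3, 3, 2, 2, 1, 0]
Keep top 6: [8, 7, 7, 6, 6, 5]
Tail entries: [4, 3, 3, 3, 3, 2, 2, 1, 0]
L1 error = sum of tail = 21.

21


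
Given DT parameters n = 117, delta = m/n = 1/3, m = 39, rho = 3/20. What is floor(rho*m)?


m = 1/3*117 = 39.
rho = 3/20.
rho*m = 3/20*39 = 5.85.
k = floor(5.85) = 5.

5


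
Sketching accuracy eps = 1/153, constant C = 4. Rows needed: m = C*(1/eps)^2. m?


1/eps = 153.
(1/eps)^2 = 23409.
m = 4*23409 = 93636.

93636


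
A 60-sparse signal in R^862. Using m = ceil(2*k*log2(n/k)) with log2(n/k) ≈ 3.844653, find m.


log2(n/k) = log2(862/60) ≈ 3.844653.
2*k*log2(n/k) ≈ 2*60*3.844653 = 461.35836.
m = ceil(461.35836) = 462.

462


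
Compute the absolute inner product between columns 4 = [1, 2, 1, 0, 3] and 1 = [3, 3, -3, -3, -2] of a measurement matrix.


Inner product: 1*3 + 2*3 + 1*-3 + 0*-3 + 3*-2
Products: [3, 6, -3, 0, -6]
Sum = 0.
|dot| = 0.

0


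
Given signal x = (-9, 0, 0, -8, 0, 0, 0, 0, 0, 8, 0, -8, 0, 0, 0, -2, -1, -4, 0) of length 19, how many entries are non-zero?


Non-zero positions: [0, 3, 9, 11, 15, 16, 17].
Sparsity = 7.

7


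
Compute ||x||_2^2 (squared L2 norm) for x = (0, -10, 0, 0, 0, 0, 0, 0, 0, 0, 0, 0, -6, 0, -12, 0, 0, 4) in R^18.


Non-zero entries: [(1, -10), (12, -6), (14, -12), (17, 4)]
Squares: [100, 36, 144, 16]
||x||_2^2 = sum = 296.

296


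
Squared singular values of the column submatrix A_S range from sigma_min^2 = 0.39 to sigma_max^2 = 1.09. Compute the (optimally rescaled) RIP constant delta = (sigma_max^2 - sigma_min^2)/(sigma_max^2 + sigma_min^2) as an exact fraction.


lambda_max - lambda_min = 1.09 - 0.39 = 0.70.
lambda_max + lambda_min = 1.09 + 0.39 = 1.48.
delta = 0.70/1.48 = 70/148 = 35/74.

35/74


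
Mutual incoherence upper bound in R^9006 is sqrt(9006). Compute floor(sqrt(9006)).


94^2 = 8836 <= 9006 < 9025 = 95^2, so 94 <= sqrt(9006) < 95.
floor(sqrt(9006)) = 94.

94


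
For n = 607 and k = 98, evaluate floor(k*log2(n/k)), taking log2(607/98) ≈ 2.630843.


log2(n/k) = log2(607/98) ≈ 2.630843.
k*log2(n/k) ≈ 98*2.630843 = 257.822614.
floor(257.822614) = 257.

257


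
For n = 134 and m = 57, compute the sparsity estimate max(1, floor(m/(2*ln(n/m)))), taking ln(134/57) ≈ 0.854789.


n/m = 134/57.
ln(n/m) ≈ 0.854789.
2*ln(n/m) ≈ 1.709578.
m/(2*ln(n/m)) ≈ 57/1.709578 ≈ 33.3416.
floor = 33.
k_max = max(1, 33) = 33.

33


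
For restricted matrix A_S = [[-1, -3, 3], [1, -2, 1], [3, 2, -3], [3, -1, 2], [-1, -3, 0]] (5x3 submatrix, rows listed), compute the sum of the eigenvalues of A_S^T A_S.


Sum of eigenvalues of A_S^T A_S = trace(A_S^T A_S) = sum of squared column norms of A_S.
A_S^T A_S diagonal: [21, 27, 23].
trace = 21 + 27 + 23 = 71.

71


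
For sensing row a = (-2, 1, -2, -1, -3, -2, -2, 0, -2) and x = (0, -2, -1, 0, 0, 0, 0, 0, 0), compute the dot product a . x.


Non-zero terms: ['1*-2', '-2*-1']
Products: [-2, 2]
y = sum = 0.

0


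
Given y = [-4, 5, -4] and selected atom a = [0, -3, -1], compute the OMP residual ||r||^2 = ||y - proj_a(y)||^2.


a^T a = 10.
a^T y = -11.
coeff = -11/10 = -11/10.
||r||^2 = 449/10.

449/10


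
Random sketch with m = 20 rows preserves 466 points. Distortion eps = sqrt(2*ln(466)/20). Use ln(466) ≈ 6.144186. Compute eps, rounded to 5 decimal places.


ln(466) ≈ 6.144186.
2*ln(N)/m ≈ 2*6.144186/20 ≈ 0.6144186.
eps = sqrt(0.6144186) ≈ 0.7838486 ≈ 0.78385.

0.78385


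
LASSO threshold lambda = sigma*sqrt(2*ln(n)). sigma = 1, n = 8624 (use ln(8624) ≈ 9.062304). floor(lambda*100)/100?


ln(8624) ≈ 9.062304.
2*ln(n) ≈ 18.124608.
sqrt(2*ln(n)) ≈ sqrt(18.124608) ≈ 4.257301.
lambda ≈ 1*4.257301 = 4.257301.
floor(lambda*100)/100 = 4.25.

4.25


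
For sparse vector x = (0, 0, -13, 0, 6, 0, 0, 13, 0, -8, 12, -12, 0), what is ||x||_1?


Non-zero entries: [(2, -13), (4, 6), (7, 13), (9, -8), (10, 12), (11, -12)]
Absolute values: [13, 6, 13, 8, 12, 12]
||x||_1 = sum = 64.

64


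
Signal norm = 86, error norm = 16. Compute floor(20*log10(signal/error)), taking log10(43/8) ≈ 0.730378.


||x||/||e|| = 86/16 = 43/8.
log10(43/8) ≈ 0.730378.
20*log10(||x||/||e||) ≈ 20*0.730378 = 14.60756.
floor(14.60756) = 14.

14


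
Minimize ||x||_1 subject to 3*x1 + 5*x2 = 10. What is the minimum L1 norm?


Axis intercepts:
  x1 = 10/3, x2 = 0: L1 = 10/3
  x1 = 0, x2 = 2: L1 = 2
x* = (0, 2)
||x*||_1 = 2.

2


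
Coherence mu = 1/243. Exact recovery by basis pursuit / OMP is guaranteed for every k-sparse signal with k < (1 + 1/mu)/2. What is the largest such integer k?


1/mu = 243.
1 + 1/mu = 244.
(1 + 1/mu)/2 = 122 is an integer and the inequality is strict, so k_max = 122 - 1 = 121.

121


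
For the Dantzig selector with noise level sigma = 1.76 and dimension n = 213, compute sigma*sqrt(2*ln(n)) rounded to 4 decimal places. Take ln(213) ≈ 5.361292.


ln(213) ≈ 5.361292.
2*ln(n) ≈ 10.722584.
sqrt(2*ln(n)) ≈ sqrt(10.722584) ≈ 3.274536.
threshold ≈ 1.76*3.274536 = 5.76318336 ≈ 5.7632.

5.7632


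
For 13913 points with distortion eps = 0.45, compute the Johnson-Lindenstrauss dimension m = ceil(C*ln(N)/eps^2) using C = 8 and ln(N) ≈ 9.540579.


ln(13913) ≈ 9.540579.
eps^2 = 0.45^2 = 0.2025.
C*ln(N)/eps^2 ≈ 8*9.540579/0.2025 ≈ 376.9118.
m = ceil(376.9118) = 377.

377


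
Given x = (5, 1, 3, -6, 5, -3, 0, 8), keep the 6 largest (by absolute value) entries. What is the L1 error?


Sorted |x_i| descending: [8, 6, 5, 5, 3, 3, 1, 0]
Keep top 6: [8, 6, 5, 5, 3, 3]
Tail entries: [1, 0]
L1 error = sum of tail = 1.

1


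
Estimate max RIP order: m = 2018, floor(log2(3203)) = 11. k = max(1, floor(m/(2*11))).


floor(log2(3203)) = 11.
2*11 = 22.
m/(2*floor(log2(n))) = 2018/22 ≈ 91.7273.
floor = 91.
k = max(1, 91) = 91.

91


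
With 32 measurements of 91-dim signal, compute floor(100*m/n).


100*m/n = 100*32/91 ≈ 35.1648.
floor = 35.

35


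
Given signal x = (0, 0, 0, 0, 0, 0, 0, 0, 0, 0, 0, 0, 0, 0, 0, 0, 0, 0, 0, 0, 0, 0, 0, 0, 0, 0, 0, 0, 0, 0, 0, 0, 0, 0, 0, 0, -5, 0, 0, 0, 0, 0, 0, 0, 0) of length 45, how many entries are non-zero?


Non-zero positions: [36].
Sparsity = 1.

1


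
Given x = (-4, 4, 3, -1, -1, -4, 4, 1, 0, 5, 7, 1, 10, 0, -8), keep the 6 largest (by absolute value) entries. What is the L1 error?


Sorted |x_i| descending: [10, 8, 7, 5, 4, 4, 4, 4, 3, 1, 1, 1, 1, 0, 0]
Keep top 6: [10, 8, 7, 5, 4, 4]
Tail entries: [4, 4, 3, 1, 1, 1, 1, 0, 0]
L1 error = sum of tail = 15.

15


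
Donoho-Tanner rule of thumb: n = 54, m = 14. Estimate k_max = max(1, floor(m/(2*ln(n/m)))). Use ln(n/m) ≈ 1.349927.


n/m = 54/14 = 27/7.
ln(n/m) ≈ 1.349927.
2*ln(n/m) ≈ 2.699854.
m/(2*ln(n/m)) ≈ 14/2.699854 ≈ 5.1855.
floor = 5.
k_max = max(1, 5) = 5.

5


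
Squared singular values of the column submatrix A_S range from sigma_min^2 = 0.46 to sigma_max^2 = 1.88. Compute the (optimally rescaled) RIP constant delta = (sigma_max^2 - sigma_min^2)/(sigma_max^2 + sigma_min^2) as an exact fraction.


lambda_max - lambda_min = 1.88 - 0.46 = 1.42.
lambda_max + lambda_min = 1.88 + 0.46 = 2.34.
delta = 1.42/2.34 = 142/234 = 71/117.

71/117


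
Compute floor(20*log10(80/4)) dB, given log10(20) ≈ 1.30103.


||x||/||e|| = 80/4 = 20.
log10(20) ≈ 1.30103.
20*log10(||x||/||e||) ≈ 20*1.30103 = 26.0206.
floor(26.0206) = 26.

26


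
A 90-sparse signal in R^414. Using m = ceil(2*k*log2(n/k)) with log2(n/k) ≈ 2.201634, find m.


log2(n/k) = log2(414/90) ≈ 2.201634.
2*k*log2(n/k) ≈ 2*90*2.201634 = 396.29412.
m = ceil(396.29412) = 397.

397


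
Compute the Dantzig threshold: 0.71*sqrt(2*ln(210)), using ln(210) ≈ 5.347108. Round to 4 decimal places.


ln(210) ≈ 5.347108.
2*ln(n) ≈ 10.694216.
sqrt(2*ln(n)) ≈ sqrt(10.694216) ≈ 3.270201.
threshold ≈ 0.71*3.270201 = 2.32184271 ≈ 2.3218.

2.3218


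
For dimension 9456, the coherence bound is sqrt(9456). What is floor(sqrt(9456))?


97^2 = 9409 <= 9456 < 9604 = 98^2, so 97 <= sqrt(9456) < 98.
floor(sqrt(9456)) = 97.

97


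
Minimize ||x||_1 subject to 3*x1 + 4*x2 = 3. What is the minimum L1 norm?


Axis intercepts:
  x1 = 1, x2 = 0: L1 = 1
  x1 = 0, x2 = 3/4: L1 = 3/4
x* = (0, 3/4)
||x*||_1 = 3/4.

3/4
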